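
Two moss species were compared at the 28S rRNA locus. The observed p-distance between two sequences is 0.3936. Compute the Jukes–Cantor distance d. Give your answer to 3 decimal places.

d = −(3/4) ln(1 − 4p/3) = −0.75 ln(1 − 0.5248) = −0.75 ln(0.4752)
  = −0.75 × (-0.744020) = 0.558015 substitutions/site.

0.558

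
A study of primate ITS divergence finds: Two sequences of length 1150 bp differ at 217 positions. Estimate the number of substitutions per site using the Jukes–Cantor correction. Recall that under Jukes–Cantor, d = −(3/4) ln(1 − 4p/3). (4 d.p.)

0.2174

p = 217/1150 ≈ 0.188696.
d = −(3/4) ln(1 − 4p/3) = −0.75 ln(1 − 0.251595) = −0.75 ln(0.748405)
  = −0.75 × (-0.289811) = 0.217358 substitutions/site.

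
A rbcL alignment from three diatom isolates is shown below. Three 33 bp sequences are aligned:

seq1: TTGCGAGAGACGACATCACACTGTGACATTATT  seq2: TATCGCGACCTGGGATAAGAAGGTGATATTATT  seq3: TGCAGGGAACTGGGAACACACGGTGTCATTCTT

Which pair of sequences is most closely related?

seq1–seq2: 13/33 differ, p = 0.394, d = 0.559.
seq1–seq3: 13/33 differ, p = 0.394, d = 0.559.
seq2–seq3: 12/33 differ, p = 0.364, d = 0.497.
The smallest distance is between seq2 and seq3.

seq2 and seq3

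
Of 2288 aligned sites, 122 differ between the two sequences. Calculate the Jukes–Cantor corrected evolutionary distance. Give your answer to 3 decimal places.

p = 122/2288 ≈ 0.053322.
d = −(3/4) ln(1 − 4p/3) = −0.75 ln(1 − 0.071096) = −0.75 ln(0.928904)
  = −0.75 × (-0.073750) = 0.055313 substitutions/site.

0.055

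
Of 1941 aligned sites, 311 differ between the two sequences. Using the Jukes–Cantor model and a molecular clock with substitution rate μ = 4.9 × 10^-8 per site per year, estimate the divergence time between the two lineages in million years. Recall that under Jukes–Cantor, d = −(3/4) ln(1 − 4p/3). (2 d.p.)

1.84

p = 311/1941 ≈ 0.160227.
d = −(3/4) ln(1 − 4p/3) = −0.75 ln(1 − 0.213636) = −0.75 ln(0.786364)
  = −0.75 × (-0.240335) = 0.180251 substitutions/site.
Under a molecular clock d = 2μt, so t = d/(2μ) = 0.180251 / (2 × 4.9 × 10^-8) = 1.84 million years.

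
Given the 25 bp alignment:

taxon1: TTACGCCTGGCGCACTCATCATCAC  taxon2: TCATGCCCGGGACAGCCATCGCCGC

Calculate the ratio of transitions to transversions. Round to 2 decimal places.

Transitions are A↔G and C↔T; transversions are all other mismatches.
Transitions: 8. Transversions: 2.
R = 8/2 = 4.00.

4.00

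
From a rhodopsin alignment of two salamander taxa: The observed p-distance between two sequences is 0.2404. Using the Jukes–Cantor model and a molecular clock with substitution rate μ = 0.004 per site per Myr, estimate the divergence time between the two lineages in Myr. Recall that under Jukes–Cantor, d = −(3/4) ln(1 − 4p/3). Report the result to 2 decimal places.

d = −(3/4) ln(1 − 4p/3) = −0.75 ln(1 − 0.320533) = −0.75 ln(0.679467)
  = −0.75 × (-0.386447) = 0.289835 substitutions/site.
Under a molecular clock d = 2μt, so t = d/(2μ) = 0.289835 / (2 × 0.004) = 36.23 Myr.

36.23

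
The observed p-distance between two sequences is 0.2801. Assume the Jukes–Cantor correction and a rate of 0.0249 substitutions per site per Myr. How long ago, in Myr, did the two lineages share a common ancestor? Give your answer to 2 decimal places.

d = −(3/4) ln(1 − 4p/3) = −0.75 ln(1 − 0.373467) = −0.75 ln(0.626533)
  = −0.75 × (-0.467554) = 0.350666 substitutions/site.
Under a molecular clock d = 2μt, so t = d/(2μ) = 0.350666 / (2 × 0.0249) = 7.04 Myr.

7.04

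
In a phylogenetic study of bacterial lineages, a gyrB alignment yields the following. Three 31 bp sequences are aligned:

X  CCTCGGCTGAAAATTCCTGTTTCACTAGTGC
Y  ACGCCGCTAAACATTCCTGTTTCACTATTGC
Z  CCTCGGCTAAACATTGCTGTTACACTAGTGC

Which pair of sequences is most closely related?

X and Z

X–Y: 6/31 differ, p = 0.194, d = 0.224.
X–Z: 4/31 differ, p = 0.129, d = 0.142.
Y–Z: 6/31 differ, p = 0.194, d = 0.224.
The smallest distance is between X and Z.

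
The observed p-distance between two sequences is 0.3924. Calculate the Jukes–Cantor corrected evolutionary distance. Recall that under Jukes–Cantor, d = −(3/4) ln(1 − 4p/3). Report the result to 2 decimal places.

d = −(3/4) ln(1 − 4p/3) = −0.75 ln(1 − 0.5232) = −0.75 ln(0.4768)
  = −0.75 × (-0.740658) = 0.555494 substitutions/site.

0.56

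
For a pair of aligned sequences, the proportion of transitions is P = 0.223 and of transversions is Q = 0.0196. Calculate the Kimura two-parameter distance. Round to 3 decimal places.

Under the Kimura two-parameter model, d = −½ ln(1 − 2P − Q) − ¼ ln(1 − 2Q).
1 − 2P − Q = 0.5344, giving −½ ln(0.5344) = 0.313305.
1 − 2Q = 0.9608, giving −¼ ln(0.9608) = 0.009997.
d = 0.313305 + 0.009997 = 0.323302.

0.323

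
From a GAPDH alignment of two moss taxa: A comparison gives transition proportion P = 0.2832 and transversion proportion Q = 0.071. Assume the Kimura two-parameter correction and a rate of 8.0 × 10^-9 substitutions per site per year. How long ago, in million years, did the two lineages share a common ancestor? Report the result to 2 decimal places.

34.09

Under the Kimura two-parameter model, d = −½ ln(1 − 2P − Q) − ¼ ln(1 − 2Q).
1 − 2P − Q = 0.3626, giving −½ ln(0.3626) = 0.507227.
1 − 2Q = 0.858, giving −¼ ln(0.858) = 0.038288.
d = 0.507227 + 0.038288 = 0.545515.
Under a molecular clock d = 2μt, so t = d/(2μ) = 0.545515 / (2 × 8.0 × 10^-9) = 34.09 million years.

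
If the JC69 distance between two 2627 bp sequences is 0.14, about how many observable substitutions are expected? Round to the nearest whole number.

Invert JC69: p = (3/4)(1 − e^(−4d/3)) = 0.75 × (1 − e^(-0.186667)) = 0.75 × (1 − 0.829720) = 0.127710.
Expected differing sites = pL ≈ 0.127710 × 2627 = 335.49417 ≈ 335.

335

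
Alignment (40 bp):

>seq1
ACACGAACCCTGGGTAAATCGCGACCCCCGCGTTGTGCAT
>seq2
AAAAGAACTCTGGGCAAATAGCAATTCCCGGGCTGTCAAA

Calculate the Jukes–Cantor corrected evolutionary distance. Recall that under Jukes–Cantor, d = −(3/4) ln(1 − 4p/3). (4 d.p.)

The sequences differ at 13 of 40 sites, so p = 13/40 = 0.325.
d = −(3/4) ln(1 − 4p/3) = −0.75 ln(1 − 0.433333) = −0.75 ln(0.566667)
  = −0.75 × (-0.567983) = 0.425987 substitutions/site.

0.4260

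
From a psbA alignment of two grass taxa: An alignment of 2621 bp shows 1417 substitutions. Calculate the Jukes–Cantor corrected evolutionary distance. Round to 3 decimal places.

0.957

p = 1417/2621 ≈ 0.540633.
d = −(3/4) ln(1 − 4p/3) = −0.75 ln(1 − 0.720844) = −0.75 ln(0.279156)
  = −0.75 × (-1.275985) = 0.956989 substitutions/site.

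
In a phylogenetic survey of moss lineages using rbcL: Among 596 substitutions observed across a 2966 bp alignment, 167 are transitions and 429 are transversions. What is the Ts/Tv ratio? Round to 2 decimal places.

0.39

R = 167/429 = 0.389277… ≈ 0.39 (to 2 d.p.).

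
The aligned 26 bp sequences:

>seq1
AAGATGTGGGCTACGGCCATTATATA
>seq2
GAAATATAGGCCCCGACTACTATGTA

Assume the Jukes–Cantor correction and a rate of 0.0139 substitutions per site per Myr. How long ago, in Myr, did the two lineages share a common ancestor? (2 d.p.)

19.40

The sequences differ at 10 of 26 sites (1, 3, 6, 8, 12, 13, 16, 18, 20, 24), so p = 10/26 ≈ 0.384615.
d = −(3/4) ln(1 − 4p/3) = −0.75 ln(1 − 0.51282) = −0.75 ln(0.48718)
  = −0.75 × (-0.719122) = 0.539342 substitutions/site.
Under a molecular clock d = 2μt, so t = d/(2μ) = 0.539342 / (2 × 0.0139) = 19.40 Myr.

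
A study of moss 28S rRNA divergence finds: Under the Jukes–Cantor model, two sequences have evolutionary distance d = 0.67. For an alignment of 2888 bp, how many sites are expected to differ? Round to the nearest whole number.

Invert JC69: p = (3/4)(1 − e^(−4d/3)) = 0.75 × (1 − e^(-0.893333)) = 0.75 × (1 − 0.409289) = 0.443033.
Expected differing sites = pL ≈ 0.443033 × 2888 = 1279.479304 ≈ 1279.

1279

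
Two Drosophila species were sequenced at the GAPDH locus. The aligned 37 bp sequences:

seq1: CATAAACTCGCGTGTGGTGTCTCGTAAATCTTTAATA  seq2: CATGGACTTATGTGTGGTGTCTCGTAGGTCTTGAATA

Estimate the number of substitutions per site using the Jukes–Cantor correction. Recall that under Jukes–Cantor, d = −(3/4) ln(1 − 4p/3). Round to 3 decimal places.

0.255

The sequences differ at 8 of 37 sites (4, 5, 9, 10, 11, 27, 28, 33), so p = 8/37 ≈ 0.216216.
d = −(3/4) ln(1 − 4p/3) = −0.75 ln(1 − 0.288288) = −0.75 ln(0.711712)
  = −0.75 × (-0.340082) = 0.255062 substitutions/site.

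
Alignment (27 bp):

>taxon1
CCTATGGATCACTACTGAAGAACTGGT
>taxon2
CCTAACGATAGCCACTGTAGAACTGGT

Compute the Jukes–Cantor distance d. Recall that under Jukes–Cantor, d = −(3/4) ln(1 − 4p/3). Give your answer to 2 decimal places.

0.26

The sequences differ at 6 of 27 sites (5, 6, 10, 11, 13, 18), so p = 6/27 ≈ 0.222222.
d = −(3/4) ln(1 − 4p/3) = −0.75 ln(1 − 0.296296) = −0.75 ln(0.703704)
  = −0.75 × (-0.351397) = 0.263548 substitutions/site.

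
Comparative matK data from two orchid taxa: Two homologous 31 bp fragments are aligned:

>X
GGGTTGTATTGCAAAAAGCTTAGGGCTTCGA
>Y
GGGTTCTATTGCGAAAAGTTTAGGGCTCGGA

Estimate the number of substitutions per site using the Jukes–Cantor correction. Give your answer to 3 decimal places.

The sequences differ at 5 of 31 sites (6, 13, 19, 28, 29), so p = 5/31 ≈ 0.16129.
d = −(3/4) ln(1 − 4p/3) = −0.75 ln(1 − 0.215053) = −0.75 ln(0.784947)
  = −0.75 × (-0.242139) = 0.181604 substitutions/site.

0.182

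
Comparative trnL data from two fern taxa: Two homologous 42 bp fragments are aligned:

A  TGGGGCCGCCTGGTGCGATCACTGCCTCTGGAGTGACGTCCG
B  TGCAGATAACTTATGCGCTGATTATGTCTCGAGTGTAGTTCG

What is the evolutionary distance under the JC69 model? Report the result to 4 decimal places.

The sequences differ at 18 of 42 sites, so p = 18/42 ≈ 0.428571.
d = −(3/4) ln(1 − 4p/3) = −0.75 ln(1 − 0.571428) = −0.75 ln(0.428572)
  = −0.75 × (-0.847297) = 0.635473 substitutions/site.

0.6355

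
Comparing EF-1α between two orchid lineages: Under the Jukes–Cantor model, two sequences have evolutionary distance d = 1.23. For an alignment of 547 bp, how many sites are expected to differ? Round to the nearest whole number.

331

Invert JC69: p = (3/4)(1 − e^(−4d/3)) = 0.75 × (1 − e^(-1.64)) = 0.75 × (1 − 0.193980) = 0.604515.
Expected differing sites = pL ≈ 0.604515 × 547 = 330.669705 ≈ 331.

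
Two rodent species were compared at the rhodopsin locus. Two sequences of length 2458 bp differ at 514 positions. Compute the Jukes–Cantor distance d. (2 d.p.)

0.25

p = 514/2458 ≈ 0.209113.
d = −(3/4) ln(1 − 4p/3) = −0.75 ln(1 − 0.278817) = −0.75 ln(0.721183)
  = −0.75 × (-0.326862) = 0.245147 substitutions/site.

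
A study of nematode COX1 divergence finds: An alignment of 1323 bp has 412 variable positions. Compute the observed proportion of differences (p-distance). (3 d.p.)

p = 412/1323 = 0.311413… ≈ 0.311 (to 3 d.p.).

0.311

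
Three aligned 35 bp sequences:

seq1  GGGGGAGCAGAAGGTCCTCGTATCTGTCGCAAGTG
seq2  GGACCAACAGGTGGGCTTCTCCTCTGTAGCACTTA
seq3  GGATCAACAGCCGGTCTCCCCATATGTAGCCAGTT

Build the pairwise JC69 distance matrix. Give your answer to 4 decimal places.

d(seq1,seq2) = 0.6355, d(seq1,seq3) = 0.5716, d(seq2,seq3) = 0.4582

seq1–seq2: 15/35 sites differ → p ≈ 0.428571, d = −0.75 ln(1 − 0.571428) = 0.635472 ≈ 0.6355.
seq1–seq3: 14/35 sites differ → p = 0.4, d = −0.75 ln(1 − 0.533333) = 0.571605 ≈ 0.5716.
seq2–seq3: 12/35 sites differ → p ≈ 0.342857, d = −0.75 ln(1 − 0.457143) = 0.458182 ≈ 0.4582.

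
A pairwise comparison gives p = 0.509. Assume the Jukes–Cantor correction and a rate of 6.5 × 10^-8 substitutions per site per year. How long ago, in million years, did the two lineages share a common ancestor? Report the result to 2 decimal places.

d = −(3/4) ln(1 − 4p/3) = −0.75 ln(1 − 0.678667) = −0.75 ln(0.321333)
  = −0.75 × (-1.135277) = 0.851458 substitutions/site.
Under a molecular clock d = 2μt, so t = d/(2μ) = 0.851458 / (2 × 6.5 × 10^-8) = 6.55 million years.

6.55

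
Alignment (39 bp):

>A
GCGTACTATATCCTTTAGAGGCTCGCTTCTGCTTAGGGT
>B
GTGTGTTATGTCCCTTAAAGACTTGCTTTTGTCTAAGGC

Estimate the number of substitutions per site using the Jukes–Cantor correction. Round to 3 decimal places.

The sequences differ at 13 of 39 sites, so p = 13/39 ≈ 0.333333.
d = −(3/4) ln(1 − 4p/3) = −0.75 ln(1 − 0.444444) = −0.75 ln(0.555556)
  = −0.75 × (-0.587786) = 0.440840 substitutions/site.

0.441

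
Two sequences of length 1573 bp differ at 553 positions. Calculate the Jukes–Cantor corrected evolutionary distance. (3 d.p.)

p = 553/1573 ≈ 0.351558.
d = −(3/4) ln(1 − 4p/3) = −0.75 ln(1 − 0.468744) = −0.75 ln(0.531256)
  = −0.75 × (-0.632511) = 0.474383 substitutions/site.

0.474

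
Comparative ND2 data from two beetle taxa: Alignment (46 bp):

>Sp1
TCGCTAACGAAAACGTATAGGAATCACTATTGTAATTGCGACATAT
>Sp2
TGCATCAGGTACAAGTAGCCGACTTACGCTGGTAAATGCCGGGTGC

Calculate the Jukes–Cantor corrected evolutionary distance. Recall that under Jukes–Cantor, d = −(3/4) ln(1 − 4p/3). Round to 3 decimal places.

0.824

The sequences differ at 23 of 46 sites, so p = 23/46 = 0.5.
d = −(3/4) ln(1 − 4p/3) = −0.75 ln(1 − 0.666667) = −0.75 ln(0.333333)
  = −0.75 × (-1.098613) = 0.823960 substitutions/site.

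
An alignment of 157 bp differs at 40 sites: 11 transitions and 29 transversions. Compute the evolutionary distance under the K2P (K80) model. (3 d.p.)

P = 11/157 ≈ 0.070064 and Q = 29/157 ≈ 0.184713.
Under the Kimura two-parameter model, d = −½ ln(1 − 2P − Q) − ¼ ln(1 − 2Q).
1 − 2P − Q = 0.675159, giving −½ ln(0.675159) = 0.196404.
1 − 2Q = 0.630574, giving −¼ ln(0.630574) = 0.115281.
d = 0.196404 + 0.115281 = 0.311685.

0.312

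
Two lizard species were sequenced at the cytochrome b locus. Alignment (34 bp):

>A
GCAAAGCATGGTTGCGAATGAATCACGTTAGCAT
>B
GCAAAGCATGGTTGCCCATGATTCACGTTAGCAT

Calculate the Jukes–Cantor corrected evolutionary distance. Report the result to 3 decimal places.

The sequences differ at 3 of 34 sites (16, 17, 22), so p = 3/34 ≈ 0.088235.
d = −(3/4) ln(1 − 4p/3) = −0.75 ln(1 − 0.117647) = −0.75 ln(0.882353)
  = −0.75 × (-0.125163) = 0.093872 substitutions/site.

0.094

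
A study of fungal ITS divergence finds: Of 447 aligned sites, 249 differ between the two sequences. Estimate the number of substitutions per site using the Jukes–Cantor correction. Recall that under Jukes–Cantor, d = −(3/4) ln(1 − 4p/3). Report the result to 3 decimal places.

p = 249/447 ≈ 0.557047.
d = −(3/4) ln(1 − 4p/3) = −0.75 ln(1 − 0.742729) = −0.75 ln(0.257271)
  = −0.75 × (-1.357625) = 1.018219 substitutions/site.

1.018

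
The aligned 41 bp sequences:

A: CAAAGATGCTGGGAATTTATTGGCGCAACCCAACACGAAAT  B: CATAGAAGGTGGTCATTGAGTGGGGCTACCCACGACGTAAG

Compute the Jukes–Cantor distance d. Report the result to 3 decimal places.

The sequences differ at 13 of 41 sites, so p = 13/41 ≈ 0.317073.
d = −(3/4) ln(1 − 4p/3) = −0.75 ln(1 − 0.422764) = −0.75 ln(0.577236)
  = −0.75 × (-0.549504) = 0.412128 substitutions/site.

0.412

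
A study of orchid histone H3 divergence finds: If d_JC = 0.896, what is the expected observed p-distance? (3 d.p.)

0.523

p = (3/4)(1 − e^(−4d/3)) = 0.75 × (1 − e^(-1.194667)) = 0.75 × (1 − 0.302805) = 0.522896.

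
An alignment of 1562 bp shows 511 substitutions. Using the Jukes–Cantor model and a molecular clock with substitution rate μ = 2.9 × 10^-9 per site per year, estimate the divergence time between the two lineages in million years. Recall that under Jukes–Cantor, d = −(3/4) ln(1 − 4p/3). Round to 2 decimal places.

74.10

p = 511/1562 ≈ 0.327145.
d = −(3/4) ln(1 − 4p/3) = −0.75 ln(1 − 0.436193) = −0.75 ln(0.563807)
  = −0.75 × (-0.573043) = 0.429782 substitutions/site.
Under a molecular clock d = 2μt, so t = d/(2μ) = 0.429782 / (2 × 2.9 × 10^-9) = 74.10 million years.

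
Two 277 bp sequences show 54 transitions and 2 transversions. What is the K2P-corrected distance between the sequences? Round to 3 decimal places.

0.257

P = 54/277 ≈ 0.194946 and Q = 2/277 ≈ 0.00722.
Under the Kimura two-parameter model, d = −½ ln(1 − 2P − Q) − ¼ ln(1 − 2Q).
1 − 2P − Q = 0.602888, giving −½ ln(0.602888) = 0.253012.
1 − 2Q = 0.98556, giving −¼ ln(0.98556) = 0.003636.
d = 0.253012 + 0.003636 = 0.256648.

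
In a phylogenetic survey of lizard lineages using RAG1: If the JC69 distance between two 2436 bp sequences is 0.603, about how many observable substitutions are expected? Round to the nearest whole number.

1009

Invert JC69: p = (3/4)(1 − e^(−4d/3)) = 0.75 × (1 − e^(-0.804)) = 0.75 × (1 − 0.447535) = 0.414349.
Expected differing sites = pL ≈ 0.414349 × 2436 = 1009.354164 ≈ 1009.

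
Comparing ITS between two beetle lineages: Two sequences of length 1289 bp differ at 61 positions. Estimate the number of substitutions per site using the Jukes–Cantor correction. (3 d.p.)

p = 61/1289 ≈ 0.047324.
d = −(3/4) ln(1 − 4p/3) = −0.75 ln(1 − 0.063099) = −0.75 ln(0.936901)
  = −0.75 × (-0.065178) = 0.048884 substitutions/site.

0.049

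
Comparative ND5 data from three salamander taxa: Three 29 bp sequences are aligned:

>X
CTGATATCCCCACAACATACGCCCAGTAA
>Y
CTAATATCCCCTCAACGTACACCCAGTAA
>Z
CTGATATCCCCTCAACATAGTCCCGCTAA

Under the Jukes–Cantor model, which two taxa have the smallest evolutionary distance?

X and Y

X–Y: 4/29 differ, p = 0.138, d = 0.152.
X–Z: 5/29 differ, p = 0.172, d = 0.196.
Y–Z: 6/29 differ, p = 0.207, d = 0.242.
The smallest distance is between X and Y.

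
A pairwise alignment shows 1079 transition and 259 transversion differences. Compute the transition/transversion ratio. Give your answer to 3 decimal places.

R = 1079/259 = 4.166023… ≈ 4.166 (to 3 d.p.).

4.166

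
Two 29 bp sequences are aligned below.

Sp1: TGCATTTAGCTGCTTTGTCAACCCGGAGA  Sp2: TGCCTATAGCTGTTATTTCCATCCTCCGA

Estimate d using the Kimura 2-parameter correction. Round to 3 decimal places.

Of 29 sites, 2 differences are transitions and 8 are transversions, so P = 2/29 ≈ 0.068966 and Q = 8/29 ≈ 0.275862.
Under the Kimura two-parameter model, d = −½ ln(1 − 2P − Q) − ¼ ln(1 − 2Q).
1 − 2P − Q = 0.586206, giving −½ ln(0.586206) = 0.267042.
1 − 2Q = 0.448276, giving −¼ ln(0.448276) = 0.200587.
d = 0.267042 + 0.200587 = 0.467629.

0.468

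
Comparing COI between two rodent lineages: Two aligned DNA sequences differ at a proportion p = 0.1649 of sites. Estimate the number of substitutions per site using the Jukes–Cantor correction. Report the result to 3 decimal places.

d = −(3/4) ln(1 − 4p/3) = −0.75 ln(1 − 0.219867) = −0.75 ln(0.780133)
  = −0.75 × (-0.248291) = 0.186218 substitutions/site.

0.186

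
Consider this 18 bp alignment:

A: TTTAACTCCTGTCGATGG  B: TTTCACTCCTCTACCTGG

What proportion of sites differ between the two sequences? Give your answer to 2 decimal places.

0.28

The sequences differ at 5 of 18 positions (sites 4, 11, 13, 14, 15).
p = 5/18 = 0.277777… ≈ 0.28 (to 2 d.p.).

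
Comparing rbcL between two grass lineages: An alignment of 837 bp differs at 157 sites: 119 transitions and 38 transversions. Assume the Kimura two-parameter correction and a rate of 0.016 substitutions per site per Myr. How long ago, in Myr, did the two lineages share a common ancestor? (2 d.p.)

P = 119/837 ≈ 0.142174 and Q = 38/837 ≈ 0.0454.
Under the Kimura two-parameter model, d = −½ ln(1 − 2P − Q) − ¼ ln(1 − 2Q).
1 − 2P − Q = 0.670252, giving −½ ln(0.670252) = 0.200051.
1 − 2Q = 0.9092, giving −¼ ln(0.9092) = 0.023798.
d = 0.200051 + 0.023798 = 0.223849.
Under a molecular clock d = 2μt, so t = d/(2μ) = 0.223849 / (2 × 0.016) = 7.00 Myr.

7.00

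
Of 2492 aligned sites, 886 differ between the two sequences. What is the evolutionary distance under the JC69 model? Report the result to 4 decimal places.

0.4819

p = 886/2492 ≈ 0.355538.
d = −(3/4) ln(1 − 4p/3) = −0.75 ln(1 − 0.474051) = −0.75 ln(0.525949)
  = −0.75 × (-0.642551) = 0.481913 substitutions/site.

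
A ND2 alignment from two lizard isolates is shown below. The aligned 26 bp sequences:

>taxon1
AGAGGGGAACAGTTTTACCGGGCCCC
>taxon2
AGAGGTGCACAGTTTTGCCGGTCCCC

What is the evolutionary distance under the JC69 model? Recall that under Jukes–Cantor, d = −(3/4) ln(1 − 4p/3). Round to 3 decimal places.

The sequences differ at 4 of 26 sites (6, 8, 17, 22), so p = 4/26 ≈ 0.153846.
d = −(3/4) ln(1 − 4p/3) = −0.75 ln(1 − 0.205128) = −0.75 ln(0.794872)
  = −0.75 × (-0.229574) = 0.172181 substitutions/site.

0.172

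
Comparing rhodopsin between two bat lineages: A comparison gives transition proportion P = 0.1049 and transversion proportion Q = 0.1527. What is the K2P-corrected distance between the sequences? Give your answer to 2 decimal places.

0.32

Under the Kimura two-parameter model, d = −½ ln(1 − 2P − Q) − ¼ ln(1 − 2Q).
1 − 2P − Q = 0.6375, giving −½ ln(0.6375) = 0.225101.
1 − 2Q = 0.6946, giving −¼ ln(0.6946) = 0.091105.
d = 0.225101 + 0.091105 = 0.316206.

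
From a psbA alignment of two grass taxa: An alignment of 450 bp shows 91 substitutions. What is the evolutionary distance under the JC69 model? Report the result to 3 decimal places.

p = 91/450 ≈ 0.202222.
d = −(3/4) ln(1 − 4p/3) = −0.75 ln(1 − 0.269629) = −0.75 ln(0.730371)
  = −0.75 × (-0.314203) = 0.235652 substitutions/site.

0.236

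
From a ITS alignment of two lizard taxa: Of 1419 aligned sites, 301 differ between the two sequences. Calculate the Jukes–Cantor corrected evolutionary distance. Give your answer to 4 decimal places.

p = 301/1419 ≈ 0.212121.
d = −(3/4) ln(1 − 4p/3) = −0.75 ln(1 − 0.282828) = −0.75 ln(0.717172)
  = −0.75 × (-0.332440) = 0.249330 substitutions/site.

0.2493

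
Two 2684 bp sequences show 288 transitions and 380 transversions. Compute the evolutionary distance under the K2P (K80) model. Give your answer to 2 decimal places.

P = 288/2684 ≈ 0.107303 and Q = 380/2684 ≈ 0.14158.
Under the Kimura two-parameter model, d = −½ ln(1 − 2P − Q) − ¼ ln(1 − 2Q).
1 − 2P − Q = 0.643814, giving −½ ln(0.643814) = 0.220173.
1 − 2Q = 0.71684, giving −¼ ln(0.71684) = 0.083226.
d = 0.220173 + 0.083226 = 0.303399.

0.30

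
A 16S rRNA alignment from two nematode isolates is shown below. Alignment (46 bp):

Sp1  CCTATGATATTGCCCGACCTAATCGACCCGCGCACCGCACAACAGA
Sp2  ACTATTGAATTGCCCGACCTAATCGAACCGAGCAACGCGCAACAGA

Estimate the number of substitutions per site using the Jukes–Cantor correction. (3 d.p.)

The sequences differ at 8 of 46 sites (1, 6, 7, 8, 27, 31, 35, 39), so p = 8/46 ≈ 0.173913.
d = −(3/4) ln(1 − 4p/3) = −0.75 ln(1 − 0.231884) = −0.75 ln(0.768116)
  = −0.75 × (-0.263815) = 0.197861 substitutions/site.

0.198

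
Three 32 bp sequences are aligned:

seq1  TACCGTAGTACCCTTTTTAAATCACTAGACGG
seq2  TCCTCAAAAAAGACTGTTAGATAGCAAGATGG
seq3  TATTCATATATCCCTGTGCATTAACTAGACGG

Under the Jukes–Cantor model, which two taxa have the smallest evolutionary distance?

seq1–seq2: 16/32 differ, p = 0.500, d = 0.824.
seq1–seq3: 13/32 differ, p = 0.406, d = 0.585.
seq2–seq3: 14/32 differ, p = 0.438, d = 0.657.
The smallest distance is between seq1 and seq3.

seq1 and seq3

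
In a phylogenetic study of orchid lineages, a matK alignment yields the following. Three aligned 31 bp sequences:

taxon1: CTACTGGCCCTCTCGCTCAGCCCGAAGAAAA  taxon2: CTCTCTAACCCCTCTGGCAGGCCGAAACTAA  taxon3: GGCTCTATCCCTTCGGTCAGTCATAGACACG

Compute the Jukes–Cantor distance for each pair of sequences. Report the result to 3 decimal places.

d(taxon1,taxon2) = 0.691, d(taxon1,taxon3) = 1.275, d(taxon2,taxon3) = 0.614

taxon1–taxon2: 14/31 sites differ → p ≈ 0.451613, d = −0.75 ln(1 − 0.602151) = 0.691262 ≈ 0.691.
taxon1–taxon3: 19/31 sites differ → p ≈ 0.612903, d = −0.75 ln(1 − 0.817204) = 1.274538 ≈ 1.275.
taxon2–taxon3: 13/31 sites differ → p ≈ 0.419355, d = −0.75 ln(1 − 0.55914) = 0.614271 ≈ 0.614.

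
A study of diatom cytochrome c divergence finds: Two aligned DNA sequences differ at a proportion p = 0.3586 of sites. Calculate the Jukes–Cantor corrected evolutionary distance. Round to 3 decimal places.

d = −(3/4) ln(1 − 4p/3) = −0.75 ln(1 − 0.478133) = −0.75 ln(0.521867)
  = −0.75 × (-0.650343) = 0.487757 substitutions/site.

0.488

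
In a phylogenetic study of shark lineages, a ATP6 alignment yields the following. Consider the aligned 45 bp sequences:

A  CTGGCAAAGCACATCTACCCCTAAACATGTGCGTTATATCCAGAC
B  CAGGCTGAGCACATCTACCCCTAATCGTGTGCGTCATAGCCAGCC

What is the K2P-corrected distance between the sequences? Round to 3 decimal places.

0.203

Of 45 sites, 3 differences are transitions and 5 are transversions, so P = 3/45 ≈ 0.066667 and Q = 5/45 ≈ 0.111111.
Under the Kimura two-parameter model, d = −½ ln(1 − 2P − Q) − ¼ ln(1 − 2Q).
1 − 2P − Q = 0.755555, giving −½ ln(0.755555) = 0.140151.
1 − 2Q = 0.777778, giving −¼ ln(0.777778) = 0.062829.
d = 0.140151 + 0.062829 = 0.202980.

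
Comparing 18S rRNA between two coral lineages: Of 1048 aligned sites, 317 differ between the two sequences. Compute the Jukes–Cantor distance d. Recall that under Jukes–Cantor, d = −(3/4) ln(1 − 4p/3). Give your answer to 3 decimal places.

p = 317/1048 ≈ 0.302481.
d = −(3/4) ln(1 − 4p/3) = −0.75 ln(1 − 0.403308) = −0.75 ln(0.596692)
  = −0.75 × (-0.516354) = 0.387266 substitutions/site.

0.387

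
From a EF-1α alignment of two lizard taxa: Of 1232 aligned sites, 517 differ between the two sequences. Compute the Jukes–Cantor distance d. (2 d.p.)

0.61

p = 517/1232 ≈ 0.419643.
d = −(3/4) ln(1 − 4p/3) = −0.75 ln(1 − 0.559524) = −0.75 ln(0.440476)
  = −0.75 × (-0.819899) = 0.614924 substitutions/site.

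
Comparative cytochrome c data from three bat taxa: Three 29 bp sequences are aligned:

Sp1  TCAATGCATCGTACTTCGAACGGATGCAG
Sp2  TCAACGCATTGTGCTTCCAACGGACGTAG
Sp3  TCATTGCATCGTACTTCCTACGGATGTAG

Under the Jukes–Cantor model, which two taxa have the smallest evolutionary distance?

Sp1–Sp2: 6/29 differ, p = 0.207, d = 0.242.
Sp1–Sp3: 4/29 differ, p = 0.138, d = 0.152.
Sp2–Sp3: 6/29 differ, p = 0.207, d = 0.242.
The smallest distance is between Sp1 and Sp3.

Sp1 and Sp3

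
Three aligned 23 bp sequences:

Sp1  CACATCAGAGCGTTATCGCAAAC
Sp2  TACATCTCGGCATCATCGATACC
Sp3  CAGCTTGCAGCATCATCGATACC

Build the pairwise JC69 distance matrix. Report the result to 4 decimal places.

d(Sp1,Sp2) = 0.5532, d(Sp1,Sp3) = 0.6501, d(Sp2,Sp3) = 0.3206

Sp1–Sp2: 9/23 sites differ → p ≈ 0.391304, d = −0.75 ln(1 − 0.521739) = 0.553199 ≈ 0.5532.
Sp1–Sp3: 10/23 sites differ → p ≈ 0.434783, d = −0.75 ln(1 − 0.579711) = 0.650110 ≈ 0.6501.
Sp2–Sp3: 6/23 sites differ → p ≈ 0.26087, d = −0.75 ln(1 − 0.347827) = 0.320584 ≈ 0.3206.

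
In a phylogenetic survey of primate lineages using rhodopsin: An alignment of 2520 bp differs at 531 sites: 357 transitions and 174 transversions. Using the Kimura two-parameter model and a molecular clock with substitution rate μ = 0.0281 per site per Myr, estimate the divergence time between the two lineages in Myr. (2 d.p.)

P = 357/2520 ≈ 0.141667 and Q = 174/2520 ≈ 0.069048.
Under the Kimura two-parameter model, d = −½ ln(1 − 2P − Q) − ¼ ln(1 − 2Q).
1 − 2P − Q = 0.647618, giving −½ ln(0.647618) = 0.217227.
1 − 2Q = 0.861904, giving −¼ ln(0.861904) = 0.037153.
d = 0.217227 + 0.037153 = 0.254380.
Under a molecular clock d = 2μt, so t = d/(2μ) = 0.254380 / (2 × 0.0281) = 4.53 Myr.

4.53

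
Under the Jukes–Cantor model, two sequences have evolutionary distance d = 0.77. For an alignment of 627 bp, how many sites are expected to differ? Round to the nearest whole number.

302

Invert JC69: p = (3/4)(1 − e^(−4d/3)) = 0.75 × (1 − e^(-1.026667)) = 0.75 × (1 − 0.358199) = 0.481351.
Expected differing sites = pL ≈ 0.481351 × 627 = 301.807077 ≈ 302.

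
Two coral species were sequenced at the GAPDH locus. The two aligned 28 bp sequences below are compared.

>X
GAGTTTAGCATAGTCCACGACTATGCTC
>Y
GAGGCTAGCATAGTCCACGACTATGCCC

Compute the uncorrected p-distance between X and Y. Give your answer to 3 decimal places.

0.107

The sequences differ at 3 of 28 positions (sites 4, 5, 27).
p = 3/28 = 0.107142… ≈ 0.107 (to 3 d.p.).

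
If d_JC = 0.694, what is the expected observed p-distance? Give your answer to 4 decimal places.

p = (3/4)(1 − e^(−4d/3)) = 0.75 × (1 − e^(-0.925333)) = 0.75 × (1 − 0.396399) = 0.452701.

0.4527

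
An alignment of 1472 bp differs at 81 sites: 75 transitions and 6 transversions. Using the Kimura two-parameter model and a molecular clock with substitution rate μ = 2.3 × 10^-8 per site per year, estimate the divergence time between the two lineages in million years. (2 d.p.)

1.26

P = 75/1472 ≈ 0.050951 and Q = 6/1472 ≈ 0.004076.
Under the Kimura two-parameter model, d = −½ ln(1 − 2P − Q) − ¼ ln(1 − 2Q).
1 − 2P − Q = 0.894022, giving −½ ln(0.894022) = 0.056012.
1 − 2Q = 0.991848, giving −¼ ln(0.991848) = 0.002046.
d = 0.056012 + 0.002046 = 0.058058.
Under a molecular clock d = 2μt, so t = d/(2μ) = 0.058058 / (2 × 2.3 × 10^-8) = 1.26 million years.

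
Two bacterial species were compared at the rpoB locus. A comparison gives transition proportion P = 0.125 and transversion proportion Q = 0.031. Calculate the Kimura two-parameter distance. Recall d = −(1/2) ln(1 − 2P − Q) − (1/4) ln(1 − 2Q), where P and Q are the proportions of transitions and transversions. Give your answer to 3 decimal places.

0.181

Under the Kimura two-parameter model, d = −½ ln(1 − 2P − Q) − ¼ ln(1 − 2Q).
1 − 2P − Q = 0.719, giving −½ ln(0.719) = 0.164947.
1 − 2Q = 0.938, giving −¼ ln(0.938) = 0.016001.
d = 0.164947 + 0.016001 = 0.180948.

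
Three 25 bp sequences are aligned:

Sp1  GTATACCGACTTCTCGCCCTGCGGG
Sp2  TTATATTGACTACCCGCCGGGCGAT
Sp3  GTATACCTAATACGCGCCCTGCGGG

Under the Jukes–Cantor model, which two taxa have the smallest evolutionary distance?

Sp1 and Sp3

Sp1–Sp2: 9/25 differ, p = 0.360, d = 0.490.
Sp1–Sp3: 4/25 differ, p = 0.160, d = 0.180.
Sp2–Sp3: 10/25 differ, p = 0.400, d = 0.572.
The smallest distance is between Sp1 and Sp3.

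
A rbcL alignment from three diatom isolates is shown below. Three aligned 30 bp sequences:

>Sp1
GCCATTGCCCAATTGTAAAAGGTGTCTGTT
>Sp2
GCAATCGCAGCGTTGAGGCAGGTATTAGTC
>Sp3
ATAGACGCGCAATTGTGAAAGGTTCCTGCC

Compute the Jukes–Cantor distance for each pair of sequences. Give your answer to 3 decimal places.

Sp1–Sp2: 14/30 sites differ → p ≈ 0.466667, d = −0.75 ln(1 − 0.622223) = 0.730088 ≈ 0.730.
Sp1–Sp3: 12/30 sites differ → p = 0.4, d = −0.75 ln(1 − 0.533333) = 0.571605 ≈ 0.572.
Sp2–Sp3: 16/30 sites differ → p ≈ 0.533333, d = −0.75 ln(1 − 0.711111) = 0.931285 ≈ 0.931.

d(Sp1,Sp2) = 0.730, d(Sp1,Sp3) = 0.572, d(Sp2,Sp3) = 0.931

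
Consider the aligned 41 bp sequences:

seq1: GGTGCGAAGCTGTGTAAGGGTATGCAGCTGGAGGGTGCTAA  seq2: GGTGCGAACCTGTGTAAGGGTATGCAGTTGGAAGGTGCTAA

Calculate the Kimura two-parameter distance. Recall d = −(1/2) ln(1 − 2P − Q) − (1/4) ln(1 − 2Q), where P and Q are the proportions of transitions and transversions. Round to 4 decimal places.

0.0775

Of 41 sites, 2 differences are transitions and 1 are transversions, so P = 2/41 ≈ 0.04878 and Q = 1/41 ≈ 0.02439.
Under the Kimura two-parameter model, d = −½ ln(1 − 2P − Q) − ¼ ln(1 − 2Q).
1 − 2P − Q = 0.87805, giving −½ ln(0.87805) = 0.065026.
1 − 2Q = 0.95122, giving −¼ ln(0.95122) = 0.012502.
d = 0.065026 + 0.012502 = 0.077528.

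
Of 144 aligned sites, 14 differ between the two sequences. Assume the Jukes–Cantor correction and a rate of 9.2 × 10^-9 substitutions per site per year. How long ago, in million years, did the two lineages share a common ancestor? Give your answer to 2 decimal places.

5.66

p = 14/144 ≈ 0.097222.
d = −(3/4) ln(1 − 4p/3) = −0.75 ln(1 − 0.129629) = −0.75 ln(0.870371)
  = −0.75 × (-0.138836) = 0.104127 substitutions/site.
Under a molecular clock d = 2μt, so t = d/(2μ) = 0.104127 / (2 × 9.2 × 10^-9) = 5.66 million years.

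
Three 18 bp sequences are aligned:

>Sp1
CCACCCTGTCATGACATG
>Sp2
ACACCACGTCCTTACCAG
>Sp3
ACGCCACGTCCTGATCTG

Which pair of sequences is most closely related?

Sp1–Sp2: 7/18 differ, p = 0.389, d = 0.548.
Sp1–Sp3: 7/18 differ, p = 0.389, d = 0.548.
Sp2–Sp3: 4/18 differ, p = 0.222, d = 0.264.
The smallest distance is between Sp2 and Sp3.

Sp2 and Sp3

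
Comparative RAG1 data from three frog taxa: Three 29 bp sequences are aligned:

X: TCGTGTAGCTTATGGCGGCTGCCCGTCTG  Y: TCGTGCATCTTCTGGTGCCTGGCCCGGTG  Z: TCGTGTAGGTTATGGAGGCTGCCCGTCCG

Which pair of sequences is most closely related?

X and Z

X–Y: 9/29 differ, p = 0.310, d = 0.401.
X–Z: 3/29 differ, p = 0.103, d = 0.111.
Y–Z: 11/29 differ, p = 0.379, d = 0.529.
The smallest distance is between X and Z.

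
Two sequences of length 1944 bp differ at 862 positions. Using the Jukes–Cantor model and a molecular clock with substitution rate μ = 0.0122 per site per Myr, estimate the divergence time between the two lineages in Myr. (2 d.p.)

p = 862/1944 ≈ 0.443416.
d = −(3/4) ln(1 − 4p/3) = −0.75 ln(1 − 0.591221) = −0.75 ln(0.408779)
  = −0.75 × (-0.894581) = 0.670936 substitutions/site.
Under a molecular clock d = 2μt, so t = d/(2μ) = 0.670936 / (2 × 0.0122) = 27.50 Myr.

27.50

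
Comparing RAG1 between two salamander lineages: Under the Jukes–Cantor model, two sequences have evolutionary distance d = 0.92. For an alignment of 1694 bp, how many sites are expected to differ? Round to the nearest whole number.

Invert JC69: p = (3/4)(1 − e^(−4d/3)) = 0.75 × (1 − e^(-1.226667)) = 0.75 × (1 − 0.293268) = 0.530049.
Expected differing sites = pL ≈ 0.530049 × 1694 = 897.903006 ≈ 898.

898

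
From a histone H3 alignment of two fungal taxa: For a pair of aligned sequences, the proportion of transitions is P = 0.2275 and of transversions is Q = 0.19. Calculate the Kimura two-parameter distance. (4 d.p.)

Under the Kimura two-parameter model, d = −½ ln(1 − 2P − Q) − ¼ ln(1 − 2Q).
1 − 2P − Q = 0.355, giving −½ ln(0.355) = 0.517819.
1 − 2Q = 0.62, giving −¼ ln(0.62) = 0.119509.
d = 0.517819 + 0.119509 = 0.637328.

0.6373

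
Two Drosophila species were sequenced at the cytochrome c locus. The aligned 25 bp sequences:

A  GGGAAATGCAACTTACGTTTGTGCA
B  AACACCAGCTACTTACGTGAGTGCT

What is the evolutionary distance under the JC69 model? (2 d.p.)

0.57

The sequences differ at 10 of 25 sites (1, 2, 3, 5, 6, 7, 10, 19, 20, 25), so p = 10/25 = 0.4.
d = −(3/4) ln(1 − 4p/3) = −0.75 ln(1 − 0.533333) = −0.75 ln(0.466667)
  = −0.75 × (-0.762139) = 0.571604 substitutions/site.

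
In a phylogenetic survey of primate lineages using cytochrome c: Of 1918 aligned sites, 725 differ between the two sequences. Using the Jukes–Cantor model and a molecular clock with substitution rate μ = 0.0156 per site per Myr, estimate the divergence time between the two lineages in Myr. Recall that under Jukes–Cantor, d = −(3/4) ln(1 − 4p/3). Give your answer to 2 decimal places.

p = 725/1918 ≈ 0.377998.
d = −(3/4) ln(1 − 4p/3) = −0.75 ln(1 − 0.503997) = −0.75 ln(0.496003)
  = −0.75 × (-0.701173) = 0.525880 substitutions/site.
Under a molecular clock d = 2μt, so t = d/(2μ) = 0.525880 / (2 × 0.0156) = 16.86 Myr.

16.86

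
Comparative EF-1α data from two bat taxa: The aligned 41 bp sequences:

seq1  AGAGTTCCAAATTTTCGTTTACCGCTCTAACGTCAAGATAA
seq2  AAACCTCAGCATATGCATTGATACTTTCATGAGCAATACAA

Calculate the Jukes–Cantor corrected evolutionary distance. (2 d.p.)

0.94

The sequences differ at 22 of 41 sites, so p = 22/41 ≈ 0.536585.
d = −(3/4) ln(1 − 4p/3) = −0.75 ln(1 − 0.715447) = −0.75 ln(0.284553)
  = −0.75 × (-1.256836) = 0.942627 substitutions/site.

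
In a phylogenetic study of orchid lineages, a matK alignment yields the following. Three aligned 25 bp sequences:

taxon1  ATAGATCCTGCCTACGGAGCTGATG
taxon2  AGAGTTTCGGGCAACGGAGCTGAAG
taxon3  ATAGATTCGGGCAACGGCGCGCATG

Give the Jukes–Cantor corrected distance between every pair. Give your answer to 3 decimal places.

taxon1–taxon2: 7/25 sites differ → p = 0.28, d = −0.75 ln(1 − 0.373333) = 0.350505 ≈ 0.351.
taxon1–taxon3: 7/25 sites differ → p = 0.28, d = −0.75 ln(1 − 0.373333) = 0.350505 ≈ 0.351.
taxon2–taxon3: 6/25 sites differ → p = 0.24, d = −0.75 ln(1 − 0.32) = 0.289247 ≈ 0.289.

d(taxon1,taxon2) = 0.351, d(taxon1,taxon3) = 0.351, d(taxon2,taxon3) = 0.289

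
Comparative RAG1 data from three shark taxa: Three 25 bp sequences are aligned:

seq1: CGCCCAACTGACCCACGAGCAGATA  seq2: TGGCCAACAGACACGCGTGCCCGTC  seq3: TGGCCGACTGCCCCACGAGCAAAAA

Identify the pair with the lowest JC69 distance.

seq1–seq2: 10/25 differ, p = 0.400, d = 0.572.
seq1–seq3: 6/25 differ, p = 0.240, d = 0.289.
seq2–seq3: 11/25 differ, p = 0.440, d = 0.663.
The smallest distance is between seq1 and seq3.

seq1 and seq3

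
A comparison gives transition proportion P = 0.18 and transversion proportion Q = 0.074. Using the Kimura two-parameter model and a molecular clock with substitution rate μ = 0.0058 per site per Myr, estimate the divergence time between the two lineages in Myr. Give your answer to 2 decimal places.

Under the Kimura two-parameter model, d = −½ ln(1 − 2P − Q) − ¼ ln(1 − 2Q).
1 − 2P − Q = 0.566, giving −½ ln(0.566) = 0.284581.
1 − 2Q = 0.852, giving −¼ ln(0.852) = 0.040042.
d = 0.284581 + 0.040042 = 0.324623.
Under a molecular clock d = 2μt, so t = d/(2μ) = 0.324623 / (2 × 0.0058) = 27.98 Myr.

27.98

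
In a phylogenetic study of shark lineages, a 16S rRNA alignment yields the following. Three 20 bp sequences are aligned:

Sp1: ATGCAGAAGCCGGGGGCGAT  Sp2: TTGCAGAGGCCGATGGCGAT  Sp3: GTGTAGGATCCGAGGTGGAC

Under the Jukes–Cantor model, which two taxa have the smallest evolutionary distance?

Sp1–Sp2: 4/20 differ, p = 0.200, d = 0.233.
Sp1–Sp3: 8/20 differ, p = 0.400, d = 0.572.
Sp2–Sp3: 9/20 differ, p = 0.450, d = 0.687.
The smallest distance is between Sp1 and Sp2.

Sp1 and Sp2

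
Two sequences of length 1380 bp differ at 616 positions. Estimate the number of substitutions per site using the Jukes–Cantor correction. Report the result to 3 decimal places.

0.678

p = 616/1380 ≈ 0.446377.
d = −(3/4) ln(1 − 4p/3) = −0.75 ln(1 − 0.595169) = −0.75 ln(0.404831)
  = −0.75 × (-0.904286) = 0.678215 substitutions/site.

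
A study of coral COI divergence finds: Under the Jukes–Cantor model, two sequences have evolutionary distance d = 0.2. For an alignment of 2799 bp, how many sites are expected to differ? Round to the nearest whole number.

Invert JC69: p = (3/4)(1 − e^(−4d/3)) = 0.75 × (1 − e^(-0.266667)) = 0.75 × (1 − 0.765928) = 0.175554.
Expected differing sites = pL ≈ 0.175554 × 2799 = 491.375646 ≈ 491.

491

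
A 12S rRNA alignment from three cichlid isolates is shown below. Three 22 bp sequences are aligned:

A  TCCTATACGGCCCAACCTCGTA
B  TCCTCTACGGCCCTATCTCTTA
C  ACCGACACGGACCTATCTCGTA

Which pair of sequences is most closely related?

A–B: 4/22 differ, p = 0.182, d = 0.208.
A–C: 6/22 differ, p = 0.273, d = 0.339.
B–C: 6/22 differ, p = 0.273, d = 0.339.
The smallest distance is between A and B.

A and B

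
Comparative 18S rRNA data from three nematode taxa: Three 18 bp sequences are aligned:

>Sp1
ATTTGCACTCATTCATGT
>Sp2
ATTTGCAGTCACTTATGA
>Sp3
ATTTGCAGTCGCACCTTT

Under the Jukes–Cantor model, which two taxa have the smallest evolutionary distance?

Sp1 and Sp2

Sp1–Sp2: 4/18 differ, p = 0.222, d = 0.264.
Sp1–Sp3: 6/18 differ, p = 0.333, d = 0.441.
Sp2–Sp3: 6/18 differ, p = 0.333, d = 0.441.
The smallest distance is between Sp1 and Sp2.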